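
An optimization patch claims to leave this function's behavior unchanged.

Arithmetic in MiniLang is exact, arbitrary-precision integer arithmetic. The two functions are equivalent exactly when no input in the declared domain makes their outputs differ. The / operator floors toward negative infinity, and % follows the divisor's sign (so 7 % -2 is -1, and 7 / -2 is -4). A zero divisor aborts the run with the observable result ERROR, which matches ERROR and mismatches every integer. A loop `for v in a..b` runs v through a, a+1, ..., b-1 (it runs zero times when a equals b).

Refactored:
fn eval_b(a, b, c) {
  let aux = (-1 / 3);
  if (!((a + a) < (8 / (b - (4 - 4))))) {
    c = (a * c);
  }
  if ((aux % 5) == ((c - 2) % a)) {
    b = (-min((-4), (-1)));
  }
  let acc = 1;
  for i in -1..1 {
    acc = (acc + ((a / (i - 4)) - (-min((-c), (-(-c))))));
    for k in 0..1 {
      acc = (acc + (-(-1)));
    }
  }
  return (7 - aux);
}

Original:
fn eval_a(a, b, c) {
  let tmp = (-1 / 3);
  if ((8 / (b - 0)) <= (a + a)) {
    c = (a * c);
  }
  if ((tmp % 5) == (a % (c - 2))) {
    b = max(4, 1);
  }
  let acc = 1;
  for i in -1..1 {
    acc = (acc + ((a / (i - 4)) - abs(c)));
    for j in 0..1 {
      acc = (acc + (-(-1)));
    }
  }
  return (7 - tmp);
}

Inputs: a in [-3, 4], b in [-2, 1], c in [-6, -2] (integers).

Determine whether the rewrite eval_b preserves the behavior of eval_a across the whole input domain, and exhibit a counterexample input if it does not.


There is a counterexample at a=-1, b=-2, c=-2: ERROR on one side, 8 on the other.
eval_a: tmp becomes -1; next ((8 / (b - 0)) <= (a + a)) evaluates to true; next c becomes 2; next hits division by zero so the output is ERROR
eval_b: aux becomes -1; next (!((a + a) < (8 / (b - (4 - 4))))) evaluates to true; next c becomes 2; next ((aux % 5) == ((c - 2) % a)) evaluates to false; next acc becomes 1; next at i=-1:; next acc becomes -1; next at k=0:; next acc becomes 0; next at i=0:; next acc becomes -2; next at k=0:; next acc becomes -1; next final value 8
verdict: not equivalent; witness: a=-1, b=-2, c=-2


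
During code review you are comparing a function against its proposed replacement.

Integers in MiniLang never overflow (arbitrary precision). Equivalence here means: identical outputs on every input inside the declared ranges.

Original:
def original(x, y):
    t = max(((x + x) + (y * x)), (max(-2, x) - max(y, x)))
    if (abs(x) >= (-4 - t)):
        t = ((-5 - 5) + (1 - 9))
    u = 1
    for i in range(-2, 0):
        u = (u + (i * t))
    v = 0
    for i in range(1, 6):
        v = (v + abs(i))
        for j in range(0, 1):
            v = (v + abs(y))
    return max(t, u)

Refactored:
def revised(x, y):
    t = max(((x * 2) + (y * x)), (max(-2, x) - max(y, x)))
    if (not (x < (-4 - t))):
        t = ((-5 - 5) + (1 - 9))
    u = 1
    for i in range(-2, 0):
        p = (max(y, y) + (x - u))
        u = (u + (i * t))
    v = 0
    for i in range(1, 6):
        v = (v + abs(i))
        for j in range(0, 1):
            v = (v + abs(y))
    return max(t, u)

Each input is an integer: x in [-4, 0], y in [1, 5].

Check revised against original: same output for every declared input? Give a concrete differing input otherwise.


These are not equivalent — on x=-4, y=1 the outputs split (55 vs 10).
original: t=-3, then (abs(x) >= (-4 - t)) is true, then t=-18, then u=1, then (i=-2), then u=37, then (i=-1), then u=55, then v=0, then (i=1), then v=1, then (j=0), then v=2, then (i=2), then v=4, then (j=0), then v=5, then (i=3), then v=8, then (j=0), then v=9, then (i=4), then v=13, then (j=0), then v=14, then (i=5), then v=19, then (j=0), then v=20, then returns 55
revised: t=-3, then (not (x < (-4 - t))) is false, then u=1, then (i=-2), then p=-4, then u=7, then (i=-1), then p=-10, then u=10, then v=0, then (i=1), then v=1, then (j=0), then v=2, then (i=2), then v=4, then (j=0), then v=5, then (i=3), then v=8, then (j=0), then v=9, then (i=4), then v=13, then (j=0), then v=14, then (i=5), then v=19, then (j=0), then v=20, then returns 10
verdict: not equivalent; witness: x=-4, y=1


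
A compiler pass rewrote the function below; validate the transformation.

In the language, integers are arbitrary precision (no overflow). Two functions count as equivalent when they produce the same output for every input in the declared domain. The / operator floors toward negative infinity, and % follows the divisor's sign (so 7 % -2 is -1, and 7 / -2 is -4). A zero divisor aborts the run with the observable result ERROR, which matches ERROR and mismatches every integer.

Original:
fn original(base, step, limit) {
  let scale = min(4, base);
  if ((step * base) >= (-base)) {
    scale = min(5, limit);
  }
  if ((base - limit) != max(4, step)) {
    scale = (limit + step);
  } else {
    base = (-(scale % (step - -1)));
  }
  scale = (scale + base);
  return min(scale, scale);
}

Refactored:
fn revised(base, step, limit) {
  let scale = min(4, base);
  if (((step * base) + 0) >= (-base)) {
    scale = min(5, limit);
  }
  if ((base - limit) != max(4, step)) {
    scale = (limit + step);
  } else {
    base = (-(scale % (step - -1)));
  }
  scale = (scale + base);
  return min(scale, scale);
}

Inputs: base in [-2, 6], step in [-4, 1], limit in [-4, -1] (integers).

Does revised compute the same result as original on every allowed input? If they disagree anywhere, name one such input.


Equivalent — the differences include arithmetic usage differs; also constant usage differs, yet no declared input distinguishes the two.
As a probe, take base=2, step=-4, limit=-1: original runs scale=2, then ((step * base) >= (-base)) is false, then ((base - limit) != max(4, step)) is true, then scale=-5, then scale=-3, then returns -3; revised runs scale=2, then (((step * base) + 0) >= (-base)) is false, then ((base - limit) != max(4, step)) is true, then scale=-5, then scale=-3, then returns -3; both end at -3.
Across all 216 domain points the two functions coincide.
verdict: equivalent


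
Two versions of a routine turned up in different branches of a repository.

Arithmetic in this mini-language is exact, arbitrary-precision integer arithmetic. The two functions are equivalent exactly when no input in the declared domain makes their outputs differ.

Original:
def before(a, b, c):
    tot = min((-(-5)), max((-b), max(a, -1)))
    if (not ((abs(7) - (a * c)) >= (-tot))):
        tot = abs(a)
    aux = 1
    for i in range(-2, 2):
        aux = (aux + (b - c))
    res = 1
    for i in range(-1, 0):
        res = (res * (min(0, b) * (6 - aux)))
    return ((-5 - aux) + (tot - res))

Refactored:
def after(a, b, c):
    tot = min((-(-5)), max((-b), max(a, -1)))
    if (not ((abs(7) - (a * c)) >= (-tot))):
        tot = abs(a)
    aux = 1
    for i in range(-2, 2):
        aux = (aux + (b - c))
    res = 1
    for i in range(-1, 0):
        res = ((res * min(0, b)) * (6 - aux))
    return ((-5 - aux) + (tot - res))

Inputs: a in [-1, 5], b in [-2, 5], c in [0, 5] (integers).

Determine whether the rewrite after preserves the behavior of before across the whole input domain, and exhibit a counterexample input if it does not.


Comparing the listings, the differences include: same computation, different form.
Tracing a=-1, b=4, c=4: before: tot=-1, then (not ((abs(7) - (a * c)) >= (-tot))) is false, then aux=1, then (i=-2), then aux=1, then (i=-1), then aux=1, then (i=0), then aux=1, then (i=1), then aux=1, then res=1, then (i=-1), then res=0, then returns -7 | after: tot=-1, then (not ((abs(7) - (a * c)) >= (-tot))) is false, then aux=1, then (i=-2), then aux=1, then (i=-1), then aux=1, then (i=0), then aux=1, then (i=1), then aux=1, then res=1, then (i=-1), then res=0, then returns -7 — matching result -7.
Every one of the 336 inputs gives matching results.
verdict: equivalent


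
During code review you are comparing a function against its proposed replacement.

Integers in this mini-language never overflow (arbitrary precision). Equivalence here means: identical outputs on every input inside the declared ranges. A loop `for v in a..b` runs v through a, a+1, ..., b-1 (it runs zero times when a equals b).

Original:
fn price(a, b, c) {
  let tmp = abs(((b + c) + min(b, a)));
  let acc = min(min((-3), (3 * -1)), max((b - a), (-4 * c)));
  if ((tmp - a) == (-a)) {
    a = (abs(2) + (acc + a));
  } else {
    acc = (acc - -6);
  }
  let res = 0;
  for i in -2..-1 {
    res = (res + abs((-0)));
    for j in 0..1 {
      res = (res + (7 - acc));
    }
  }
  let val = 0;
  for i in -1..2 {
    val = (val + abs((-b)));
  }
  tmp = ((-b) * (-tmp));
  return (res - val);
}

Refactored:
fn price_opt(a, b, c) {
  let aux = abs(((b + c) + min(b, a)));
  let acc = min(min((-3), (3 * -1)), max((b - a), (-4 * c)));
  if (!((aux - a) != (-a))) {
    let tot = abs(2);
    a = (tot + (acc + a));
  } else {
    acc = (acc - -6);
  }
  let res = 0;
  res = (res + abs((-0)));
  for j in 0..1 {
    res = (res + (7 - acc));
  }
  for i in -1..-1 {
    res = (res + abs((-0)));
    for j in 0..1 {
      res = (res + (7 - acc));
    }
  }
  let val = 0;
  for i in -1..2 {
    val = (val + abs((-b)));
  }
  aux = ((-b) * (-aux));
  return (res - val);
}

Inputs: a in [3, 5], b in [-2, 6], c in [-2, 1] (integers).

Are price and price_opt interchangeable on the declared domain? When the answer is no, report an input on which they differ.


The two are interchangeable: boolean connective usage differs, and comparison usage differs, and local variable names differ, and statement counts differ, and loop structure differs, and constant usage differs, and arithmetic usage differs, and min/max/abs usage differs, and every declared input agrees.
Tracing a=3, b=5, c=1: price: tmp=9, then acc=-3, then ((tmp - a) == (-a)) is false, then acc=3, then res=0, then (i=-2), then res=0, then (j=0), then res=4, then val=0, then (i=-1), then val=5, then (i=0), then val=10, then (i=1), then val=15, then tmp=45, then returns -11 | price_opt: aux=9, then acc=-3, then (!((aux - a) != (-a))) is false, then acc=3, then res=0, then res=0, then (j=0), then res=4, then the loop over i runs zero times, then val=0, then (i=-1), then val=5, then (i=0), then val=10, then (i=1), then val=15, then aux=45, then returns -11 — matching result -11.
An exhaustive pass over the 108 declared inputs shows identical outputs.
verdict: equivalent


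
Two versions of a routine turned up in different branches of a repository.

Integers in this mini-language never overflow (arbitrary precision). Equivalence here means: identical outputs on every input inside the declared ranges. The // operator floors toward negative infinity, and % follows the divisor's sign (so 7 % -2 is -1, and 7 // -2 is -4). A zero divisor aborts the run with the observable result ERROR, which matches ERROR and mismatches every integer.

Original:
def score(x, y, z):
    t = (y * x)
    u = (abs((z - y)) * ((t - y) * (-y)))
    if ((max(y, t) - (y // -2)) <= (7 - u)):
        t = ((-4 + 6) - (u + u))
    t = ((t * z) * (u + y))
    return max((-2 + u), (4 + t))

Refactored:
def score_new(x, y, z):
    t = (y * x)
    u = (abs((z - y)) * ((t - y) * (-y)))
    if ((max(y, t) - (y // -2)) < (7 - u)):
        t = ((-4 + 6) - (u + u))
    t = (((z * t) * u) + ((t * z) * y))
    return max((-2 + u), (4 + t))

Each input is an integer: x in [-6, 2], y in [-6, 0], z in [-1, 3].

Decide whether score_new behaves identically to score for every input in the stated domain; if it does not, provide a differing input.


Consider the input x=-1, y=-1, z=2.
score: t becomes 1; next u becomes 6; next ((max(y, t) - (y // -2)) <= (7 - u)) evaluates to true; next t becomes -10; next t becomes -100; next final value 4
score_new: t becomes 1; next u becomes 6; next ((max(y, t) - (y // -2)) < (7 - u)) evaluates to false; next t becomes 10; next final value 14
4 != 14, so the rewrite changes behavior.
verdict: not equivalent; witness: x=-1, y=-1, z=2


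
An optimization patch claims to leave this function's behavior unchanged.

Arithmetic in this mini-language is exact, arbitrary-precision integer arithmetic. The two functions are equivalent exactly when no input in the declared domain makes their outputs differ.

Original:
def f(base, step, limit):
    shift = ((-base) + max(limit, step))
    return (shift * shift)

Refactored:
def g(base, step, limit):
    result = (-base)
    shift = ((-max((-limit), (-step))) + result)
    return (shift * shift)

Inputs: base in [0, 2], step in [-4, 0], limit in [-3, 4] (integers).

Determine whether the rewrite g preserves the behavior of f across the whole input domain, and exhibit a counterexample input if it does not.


There is a counterexample at base=0, step=-4, limit=-3: 9 on one side, 16 on the other.
f: shift := -3 | result 9
g: result := 0 | shift := -4 | result 16
verdict: not equivalent; witness: base=0, step=-4, limit=-3


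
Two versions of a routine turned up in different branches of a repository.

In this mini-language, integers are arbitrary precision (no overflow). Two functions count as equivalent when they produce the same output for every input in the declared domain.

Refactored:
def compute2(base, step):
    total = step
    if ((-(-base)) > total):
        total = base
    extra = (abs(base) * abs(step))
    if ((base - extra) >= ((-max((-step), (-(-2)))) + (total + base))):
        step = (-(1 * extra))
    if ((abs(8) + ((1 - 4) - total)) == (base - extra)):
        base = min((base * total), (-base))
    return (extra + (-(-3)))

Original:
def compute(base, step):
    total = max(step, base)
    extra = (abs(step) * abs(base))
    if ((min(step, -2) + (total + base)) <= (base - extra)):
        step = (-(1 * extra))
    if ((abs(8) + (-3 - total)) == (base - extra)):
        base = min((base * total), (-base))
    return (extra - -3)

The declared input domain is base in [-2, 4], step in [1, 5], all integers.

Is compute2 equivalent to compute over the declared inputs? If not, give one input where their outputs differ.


Reading the diff, among the changes: min/max/abs usage differs; comparison usage differs; arithmetic usage differs; statement counts differ; branching structure differs; constant usage differs.
One worked example (base=4, step=3) — compute: total becomes 4; next extra becomes 12; next ((min(step, -2) + (total + base)) <= (base - extra)) evaluates to false; next ((abs(8) + (-3 - total)) == (base - extra)) evaluates to false; next final value 15; compute2: total becomes 3; next ((-(-base)) > total) evaluates to true; next total becomes 4; next extra becomes 12; next ((base - extra) >= ((-max((-step), (-(-2)))) + (total + base))) evaluates to false; next ((abs(8) + ((1 - 4) - total)) == (base - extra)) evaluates to false; next final value 15; agreement on 15.
Checked all 35 inputs in the declared domain: the outputs agree on every one.
verdict: equivalent


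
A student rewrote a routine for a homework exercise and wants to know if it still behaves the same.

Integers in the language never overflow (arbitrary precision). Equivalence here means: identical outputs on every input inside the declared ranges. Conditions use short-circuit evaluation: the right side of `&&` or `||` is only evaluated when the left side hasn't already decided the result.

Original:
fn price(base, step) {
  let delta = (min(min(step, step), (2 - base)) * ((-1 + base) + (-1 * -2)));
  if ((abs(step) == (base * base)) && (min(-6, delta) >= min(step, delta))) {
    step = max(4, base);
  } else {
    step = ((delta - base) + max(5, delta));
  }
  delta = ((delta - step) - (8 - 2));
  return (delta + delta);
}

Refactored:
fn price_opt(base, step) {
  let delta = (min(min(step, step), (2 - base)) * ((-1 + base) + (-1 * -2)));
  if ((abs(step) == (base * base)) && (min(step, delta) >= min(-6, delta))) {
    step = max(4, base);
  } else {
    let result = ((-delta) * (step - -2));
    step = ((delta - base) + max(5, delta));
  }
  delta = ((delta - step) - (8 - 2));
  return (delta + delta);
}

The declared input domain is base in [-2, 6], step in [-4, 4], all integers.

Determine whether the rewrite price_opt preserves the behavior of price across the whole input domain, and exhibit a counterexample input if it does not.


Evaluate both at base=-2, step=-4.
price: delta := 4 | ((abs(step) == (base * base)) && (min(-6, delta) >= min(step, delta))): false | step := 11 | delta := -13 | result -26
price_opt: delta := 4 | ((abs(step) == (base * base)) && (min(step, delta) >= min(-6, delta))): true | step := 4 | delta := -6 | result -12
-26 against -12: the behavior changed.
verdict: not equivalent; witness: base=-2, step=-4


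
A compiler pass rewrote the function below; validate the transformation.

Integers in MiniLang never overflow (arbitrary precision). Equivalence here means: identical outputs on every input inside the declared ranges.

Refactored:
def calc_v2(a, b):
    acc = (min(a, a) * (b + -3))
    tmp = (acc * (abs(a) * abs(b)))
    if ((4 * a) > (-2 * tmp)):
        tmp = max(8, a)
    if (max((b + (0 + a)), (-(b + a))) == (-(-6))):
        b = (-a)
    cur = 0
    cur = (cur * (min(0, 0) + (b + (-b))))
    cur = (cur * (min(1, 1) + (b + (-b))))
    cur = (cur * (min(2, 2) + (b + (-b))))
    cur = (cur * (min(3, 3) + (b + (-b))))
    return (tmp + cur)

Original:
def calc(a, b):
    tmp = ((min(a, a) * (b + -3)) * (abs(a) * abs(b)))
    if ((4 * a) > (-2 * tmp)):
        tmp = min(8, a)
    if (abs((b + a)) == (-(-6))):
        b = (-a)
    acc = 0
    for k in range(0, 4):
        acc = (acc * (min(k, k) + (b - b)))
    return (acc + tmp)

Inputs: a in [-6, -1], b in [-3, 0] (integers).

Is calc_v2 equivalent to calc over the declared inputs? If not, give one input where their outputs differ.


Not equivalent: a=-6, b=-3 separates them (-6 vs 8).
calc: tmp becomes 648; next ((4 * a) > (-2 * tmp)) evaluates to true; next tmp becomes -6; next (abs((b + a)) == (-(-6))) evaluates to false; next acc becomes 0; next at k=0:; next acc becomes 0; next at k=1:; next acc becomes 0; next at k=2:; next acc becomes 0; next at k=3:; next acc becomes 0; next final value -6
calc_v2: acc becomes 36; next tmp becomes 648; next ((4 * a) > (-2 * tmp)) evaluates to true; next tmp becomes 8; next (max((b + (0 + a)), (-(b + a))) == (-(-6))) evaluates to false; next cur becomes 0; next cur becomes 0; next cur becomes 0; next cur becomes 0; next cur becomes 0; next final value 8
verdict: not equivalent; witness: a=-6, b=-3


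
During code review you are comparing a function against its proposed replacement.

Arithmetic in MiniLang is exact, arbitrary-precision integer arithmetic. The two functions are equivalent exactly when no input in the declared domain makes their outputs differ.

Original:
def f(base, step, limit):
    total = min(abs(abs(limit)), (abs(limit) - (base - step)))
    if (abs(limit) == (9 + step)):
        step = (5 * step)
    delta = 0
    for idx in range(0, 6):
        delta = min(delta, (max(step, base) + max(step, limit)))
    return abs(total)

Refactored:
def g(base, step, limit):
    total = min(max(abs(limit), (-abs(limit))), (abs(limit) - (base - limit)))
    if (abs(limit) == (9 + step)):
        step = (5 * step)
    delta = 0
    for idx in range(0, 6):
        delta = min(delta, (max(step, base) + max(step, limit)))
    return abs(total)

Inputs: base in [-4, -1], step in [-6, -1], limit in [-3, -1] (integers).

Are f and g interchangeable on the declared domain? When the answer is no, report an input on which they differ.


Try base=-4, step=-6, limit=-3.
f: total becomes 1; next (abs(limit) == (9 + step)) evaluates to true; next step becomes -30; next delta becomes 0; next at idx=0:; next delta becomes -7; next at idx=1:; next delta becomes -7; next at idx=2:; next delta becomes -7; next at idx=3:; next delta becomes -7; next at idx=4:; next delta becomes -7; next at idx=5:; next delta becomes -7; next final value 1
g: total becomes 3; next (abs(limit) == (9 + step)) evaluates to true; next step becomes -30; next delta becomes 0; next at idx=0:; next delta becomes -7; next at idx=1:; next delta becomes -7; next at idx=2:; next delta becomes -7; next at idx=3:; next delta becomes -7; next at idx=4:; next delta becomes -7; next at idx=5:; next delta becomes -7; next final value 3
1 != 3, so the rewrite changes behavior.
verdict: not equivalent; witness: base=-4, step=-6, limit=-3


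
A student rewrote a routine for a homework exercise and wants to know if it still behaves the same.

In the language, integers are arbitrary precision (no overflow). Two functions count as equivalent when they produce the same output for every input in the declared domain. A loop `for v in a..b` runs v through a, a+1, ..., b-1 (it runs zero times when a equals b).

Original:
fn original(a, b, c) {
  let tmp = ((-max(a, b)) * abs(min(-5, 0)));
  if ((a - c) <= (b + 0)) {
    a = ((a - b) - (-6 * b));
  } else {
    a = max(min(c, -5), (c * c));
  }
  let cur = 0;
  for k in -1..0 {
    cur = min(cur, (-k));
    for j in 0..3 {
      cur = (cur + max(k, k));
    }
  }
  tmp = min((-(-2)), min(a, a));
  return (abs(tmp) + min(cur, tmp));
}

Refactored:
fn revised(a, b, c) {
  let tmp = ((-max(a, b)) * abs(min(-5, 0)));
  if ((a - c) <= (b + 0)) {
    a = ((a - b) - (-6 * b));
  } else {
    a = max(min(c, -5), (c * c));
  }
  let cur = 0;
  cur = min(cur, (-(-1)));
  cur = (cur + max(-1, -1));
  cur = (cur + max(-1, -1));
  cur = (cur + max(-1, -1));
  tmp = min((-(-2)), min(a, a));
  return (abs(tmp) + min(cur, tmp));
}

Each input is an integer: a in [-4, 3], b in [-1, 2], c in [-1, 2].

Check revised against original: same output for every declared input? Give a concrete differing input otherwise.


Reading the diff, among the changes: loop structure differs; arithmetic usage differs; constant usage differs; min/max/abs usage differs; local variable names differ.
Spot check at a=-2, b=-1, c=2 — original: tmp := 5 | ((a - c) <= (b + 0)): true | a := -7 | cur := 0 | iter k=-1: | cur := 0 | iter j=0: | cur := -1 | iter j=1: | cur := -2 | iter j=2: | cur := -3 | tmp := -7 | result 0. revised: tmp := 5 | ((a - c) <= (b + 0)): true | a := -7 | cur := 0 | cur := 0 | cur := -1 | cur := -2 | cur := -3 | tmp := -7 | result 0. Both give 0.
Checked all 128 inputs in the declared domain: the outputs agree on every one.
verdict: equivalent


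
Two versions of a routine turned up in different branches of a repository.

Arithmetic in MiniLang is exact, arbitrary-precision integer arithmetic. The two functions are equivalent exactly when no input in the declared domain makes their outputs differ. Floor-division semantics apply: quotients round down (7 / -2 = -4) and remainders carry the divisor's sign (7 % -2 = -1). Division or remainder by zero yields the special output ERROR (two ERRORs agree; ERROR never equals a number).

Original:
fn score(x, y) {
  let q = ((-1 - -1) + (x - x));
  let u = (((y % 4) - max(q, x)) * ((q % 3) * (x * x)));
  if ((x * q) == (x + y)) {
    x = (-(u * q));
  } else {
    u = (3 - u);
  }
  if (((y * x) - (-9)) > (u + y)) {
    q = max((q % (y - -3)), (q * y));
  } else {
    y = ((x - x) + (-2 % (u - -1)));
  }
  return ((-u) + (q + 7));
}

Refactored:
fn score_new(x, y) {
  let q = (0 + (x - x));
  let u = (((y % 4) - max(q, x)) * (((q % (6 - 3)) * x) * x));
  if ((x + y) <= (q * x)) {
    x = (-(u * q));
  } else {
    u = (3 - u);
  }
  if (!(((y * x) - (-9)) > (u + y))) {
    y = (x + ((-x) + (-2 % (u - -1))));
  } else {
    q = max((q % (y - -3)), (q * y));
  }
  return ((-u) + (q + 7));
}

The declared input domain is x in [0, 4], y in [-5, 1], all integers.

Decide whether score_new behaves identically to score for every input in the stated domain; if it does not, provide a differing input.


Input x=0, y=-5: 4 from score versus 7 from score_new.
verdict: not equivalent; witness: x=0, y=-5


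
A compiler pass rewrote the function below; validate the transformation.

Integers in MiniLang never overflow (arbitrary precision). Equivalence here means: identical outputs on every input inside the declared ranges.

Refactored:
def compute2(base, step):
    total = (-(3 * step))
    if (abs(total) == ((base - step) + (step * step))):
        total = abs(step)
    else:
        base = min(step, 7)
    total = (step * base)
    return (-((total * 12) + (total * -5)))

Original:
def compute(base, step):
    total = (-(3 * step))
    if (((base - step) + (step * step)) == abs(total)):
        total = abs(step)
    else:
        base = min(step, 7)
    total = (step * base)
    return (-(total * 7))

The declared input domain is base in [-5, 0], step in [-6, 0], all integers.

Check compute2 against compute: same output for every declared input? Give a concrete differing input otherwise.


Comparing the listings, the differences include: arithmetic usage differs; constant usage differs.
Spot check at base=-2, step=-1 — compute: total = 3; (((base - step) + (step * step)) == abs(total)) -> false; base = -1; total = 1; return -7. compute2: total = 3; (abs(total) == ((base - step) + (step * step))) -> false; base = -1; total = 1; return -7. Both give -7.
An exhaustive pass over the 42 declared inputs shows identical outputs.
verdict: equivalent


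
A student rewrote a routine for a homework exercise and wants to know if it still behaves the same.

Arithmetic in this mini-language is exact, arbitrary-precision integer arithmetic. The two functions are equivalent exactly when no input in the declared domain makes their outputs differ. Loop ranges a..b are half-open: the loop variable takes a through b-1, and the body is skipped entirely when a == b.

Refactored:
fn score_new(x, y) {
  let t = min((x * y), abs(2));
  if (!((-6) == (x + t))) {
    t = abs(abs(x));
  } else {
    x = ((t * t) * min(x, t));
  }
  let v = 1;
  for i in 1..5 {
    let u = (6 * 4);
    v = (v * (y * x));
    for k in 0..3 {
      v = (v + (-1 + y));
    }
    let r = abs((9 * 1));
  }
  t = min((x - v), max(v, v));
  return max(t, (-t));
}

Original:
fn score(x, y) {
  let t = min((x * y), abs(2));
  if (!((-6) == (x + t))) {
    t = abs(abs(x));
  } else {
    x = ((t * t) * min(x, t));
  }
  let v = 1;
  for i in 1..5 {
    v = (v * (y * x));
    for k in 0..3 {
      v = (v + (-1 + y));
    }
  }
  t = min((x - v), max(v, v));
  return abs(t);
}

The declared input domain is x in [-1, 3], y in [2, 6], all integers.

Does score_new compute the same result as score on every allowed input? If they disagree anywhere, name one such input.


Side by side, the visible changes include: min/max/abs usage differs, and local variable names differ, and arithmetic usage differs, and statement counts differ, and constant usage differs.
Tracing x=3, y=6: score: t becomes 2; next (!((-6) == (x + t))) evaluates to true; next t becomes 3; next v becomes 1; next at i=1:; next v becomes 18; next at k=0:; next v becomes 23; next at k=1:; next v becomes 28; next at k=2:; next v becomes 33; next at i=2:; next v becomes 594; next at k=0:; next v becomes 599; next at k=1:; next v becomes 604; next at k=2:; next v becomes 609; next at i=3:; next v becomes 10962; next at k=0:; next v becomes 10967; next at k=1:; next v becomes 10972; next at k=2:; next v becomes 10977; next at i=4:; next v becomes 197586; next at k=0:; next v becomes 197591; next at k=1:; next v becomes 197596; next at k=2:; next v becomes 197601; next t becomes -197598; next final value 197598 | score_new: t becomes 2; next (!((-6) == (x + t))) evaluates to true; next t becomes 3; next v becomes 1; next at i=1:; next u becomes 24; next v becomes 18; next at k=0:; next v becomes 23; next at k=1:; next v becomes 28; next at k=2:; next v becomes 33; next r becomes 9; next at i=2:; next u becomes 24; next v becomes 594; next at k=0:; next v becomes 599; next at k=1:; next v becomes 604; next at k=2:; next v becomes 609; next r becomes 9; next at i=3:; next u becomes 24; next v becomes 10962; next at k=0:; next v becomes 10967; next at k=1:; next v becomes 10972; next at k=2:; next v becomes 10977; next r becomes 9; next at i=4:; next u becomes 24; next v becomes 197586; next at k=0:; next v becomes 197591; next at k=1:; next v becomes 197596; next at k=2:; next v becomes 197601; next r becomes 9; next t becomes -197598; next final value 197598 — matching result 197598.
Every one of the 25 inputs gives matching results.
verdict: equivalent


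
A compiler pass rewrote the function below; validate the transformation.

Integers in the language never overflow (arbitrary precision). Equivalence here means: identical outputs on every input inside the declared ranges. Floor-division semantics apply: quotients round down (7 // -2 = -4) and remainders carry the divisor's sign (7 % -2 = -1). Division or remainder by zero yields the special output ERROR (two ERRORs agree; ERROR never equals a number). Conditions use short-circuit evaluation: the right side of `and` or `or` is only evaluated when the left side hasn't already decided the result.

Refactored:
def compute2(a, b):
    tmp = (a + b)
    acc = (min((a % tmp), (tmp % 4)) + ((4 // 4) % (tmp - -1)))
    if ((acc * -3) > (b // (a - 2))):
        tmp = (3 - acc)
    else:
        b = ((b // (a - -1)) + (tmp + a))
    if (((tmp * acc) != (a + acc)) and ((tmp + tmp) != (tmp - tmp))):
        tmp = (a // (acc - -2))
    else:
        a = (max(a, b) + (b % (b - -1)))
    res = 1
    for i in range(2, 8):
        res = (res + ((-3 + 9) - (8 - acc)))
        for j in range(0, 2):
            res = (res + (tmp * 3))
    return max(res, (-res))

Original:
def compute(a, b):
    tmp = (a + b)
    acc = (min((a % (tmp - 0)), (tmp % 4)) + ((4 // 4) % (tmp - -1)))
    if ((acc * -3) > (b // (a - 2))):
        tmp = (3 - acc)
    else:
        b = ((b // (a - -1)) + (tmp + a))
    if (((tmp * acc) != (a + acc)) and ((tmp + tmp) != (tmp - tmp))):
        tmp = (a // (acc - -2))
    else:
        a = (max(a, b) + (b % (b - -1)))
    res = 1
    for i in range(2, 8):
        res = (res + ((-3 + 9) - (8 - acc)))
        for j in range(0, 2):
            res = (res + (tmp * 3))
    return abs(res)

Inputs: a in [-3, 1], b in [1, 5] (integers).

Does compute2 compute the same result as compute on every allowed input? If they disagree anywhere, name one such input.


Side by side, the visible changes include: constant usage differs; and min/max/abs usage differs; and arithmetic usage differs.
Tracing a=-3, b=3: compute: tmp=0, then a zero divisor aborts: ERROR | compute2: tmp=0, then a zero divisor aborts: ERROR — matching result ERROR.
Across all 25 domain points the two functions coincide.
verdict: equivalent


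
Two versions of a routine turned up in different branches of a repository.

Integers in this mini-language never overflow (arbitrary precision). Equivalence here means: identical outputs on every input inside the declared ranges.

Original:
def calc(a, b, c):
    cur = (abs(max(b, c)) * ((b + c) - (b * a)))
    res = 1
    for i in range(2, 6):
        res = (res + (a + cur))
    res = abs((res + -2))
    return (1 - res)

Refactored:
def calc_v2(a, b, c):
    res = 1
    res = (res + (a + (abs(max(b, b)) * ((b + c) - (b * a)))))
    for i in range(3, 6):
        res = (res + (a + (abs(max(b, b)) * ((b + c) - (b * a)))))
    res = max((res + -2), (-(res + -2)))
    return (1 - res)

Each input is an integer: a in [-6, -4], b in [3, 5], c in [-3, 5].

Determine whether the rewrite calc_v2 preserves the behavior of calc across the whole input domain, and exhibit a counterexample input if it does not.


Evaluate both at a=-6, b=3, c=4.
calc: cur := 100 | res := 1 | iter i=2: | res := 95 | iter i=3: | res := 189 | iter i=4: | res := 283 | iter i=5: | res := 377 | res := 375 | result -374
calc_v2: res := 1 | res := 70 | iter i=3: | res := 139 | iter i=4: | res := 208 | iter i=5: | res := 277 | res := 275 | result -274
-374 != -274, so the rewrite changes behavior.
verdict: not equivalent; witness: a=-6, b=3, c=4


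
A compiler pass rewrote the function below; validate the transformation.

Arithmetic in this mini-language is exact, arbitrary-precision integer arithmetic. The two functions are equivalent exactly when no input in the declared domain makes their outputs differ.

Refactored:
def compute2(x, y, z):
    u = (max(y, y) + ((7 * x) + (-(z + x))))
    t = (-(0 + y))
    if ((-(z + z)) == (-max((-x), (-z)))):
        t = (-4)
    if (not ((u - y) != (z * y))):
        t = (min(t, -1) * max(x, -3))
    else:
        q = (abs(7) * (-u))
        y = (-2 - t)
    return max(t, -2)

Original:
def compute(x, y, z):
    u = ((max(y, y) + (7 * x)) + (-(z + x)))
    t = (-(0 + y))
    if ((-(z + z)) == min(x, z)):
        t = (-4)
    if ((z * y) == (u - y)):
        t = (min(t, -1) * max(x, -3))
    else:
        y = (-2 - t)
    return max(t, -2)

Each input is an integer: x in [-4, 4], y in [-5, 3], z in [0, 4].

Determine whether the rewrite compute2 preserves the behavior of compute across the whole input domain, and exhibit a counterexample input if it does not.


Equivalent — the differences include min/max/abs usage differs; and local variable names differ; and statement counts differ; and constant usage differs; and comparison usage differs; and arithmetic usage differs; and boolean connective usage differs, yet no declared input distinguishes the two.
One worked example (x=4, y=2, z=2) — compute: u = 24; t = -2; ((-(z + z)) == min(x, z)) -> false; ((z * y) == (u - y)) -> false; y = 0; return -2; compute2: u = 24; t = -2; ((-(z + z)) == (-max((-x), (-z)))) -> false; (not ((u - y) != (z * y))) -> false; q = -168; y = 0; return -2; agreement on -2.
Sweeping the whole domain (405 inputs) finds no disagreement.
verdict: equivalent


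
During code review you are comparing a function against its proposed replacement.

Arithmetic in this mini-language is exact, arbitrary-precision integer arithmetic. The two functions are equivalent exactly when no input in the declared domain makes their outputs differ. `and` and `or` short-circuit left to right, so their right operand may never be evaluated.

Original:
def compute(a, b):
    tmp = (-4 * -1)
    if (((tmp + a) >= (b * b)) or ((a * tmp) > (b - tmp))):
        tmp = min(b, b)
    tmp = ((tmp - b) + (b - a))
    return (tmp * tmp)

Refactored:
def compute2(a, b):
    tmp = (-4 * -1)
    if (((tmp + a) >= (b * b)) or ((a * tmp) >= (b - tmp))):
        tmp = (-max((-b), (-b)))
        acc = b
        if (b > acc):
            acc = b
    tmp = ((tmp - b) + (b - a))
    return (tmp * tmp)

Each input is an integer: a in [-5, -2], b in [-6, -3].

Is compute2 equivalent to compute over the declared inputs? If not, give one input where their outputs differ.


Try a=-2, b=-4.
compute: tmp = 4; (((tmp + a) >= (b * b)) or ((a * tmp) > (b - tmp))) -> false; tmp = 6; return 36
compute2: tmp = 4; (((tmp + a) >= (b * b)) or ((a * tmp) >= (b - tmp))) -> true; tmp = -4; acc = -4; (b > acc) -> false; tmp = -2; return 4
36 != 4, so the rewrite changes behavior.
verdict: not equivalent; witness: a=-2, b=-4


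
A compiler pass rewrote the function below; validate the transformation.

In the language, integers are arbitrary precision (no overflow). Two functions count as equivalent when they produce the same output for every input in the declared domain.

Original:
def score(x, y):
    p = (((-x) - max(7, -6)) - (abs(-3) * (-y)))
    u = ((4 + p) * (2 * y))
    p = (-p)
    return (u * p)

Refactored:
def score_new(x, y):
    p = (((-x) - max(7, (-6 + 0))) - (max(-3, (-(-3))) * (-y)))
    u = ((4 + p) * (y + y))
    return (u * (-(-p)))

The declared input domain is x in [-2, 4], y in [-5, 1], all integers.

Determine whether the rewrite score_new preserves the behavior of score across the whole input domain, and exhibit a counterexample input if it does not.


Consider the input x=-2, y=-5.
score: p becomes -20; next u becomes 160; next p becomes 20; next final value 3200
score_new: p becomes -20; next u becomes 160; next final value -3200
3200 and -3200 differ, so these are not the same function on this domain.
verdict: not equivalent; witness: x=-2, y=-5


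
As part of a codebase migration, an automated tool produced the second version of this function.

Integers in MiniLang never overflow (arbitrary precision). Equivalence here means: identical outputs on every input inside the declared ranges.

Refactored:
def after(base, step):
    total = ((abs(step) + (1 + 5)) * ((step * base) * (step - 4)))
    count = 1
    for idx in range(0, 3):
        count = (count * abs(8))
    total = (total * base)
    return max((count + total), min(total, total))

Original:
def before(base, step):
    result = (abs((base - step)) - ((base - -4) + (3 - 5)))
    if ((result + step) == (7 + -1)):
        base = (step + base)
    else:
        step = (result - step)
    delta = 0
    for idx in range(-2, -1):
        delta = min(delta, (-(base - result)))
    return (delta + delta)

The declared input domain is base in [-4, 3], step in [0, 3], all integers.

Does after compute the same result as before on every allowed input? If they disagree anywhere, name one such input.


On input base=-4, step=0, before returns 0 while after returns 512.
verdict: not equivalent; witness: base=-4, step=0


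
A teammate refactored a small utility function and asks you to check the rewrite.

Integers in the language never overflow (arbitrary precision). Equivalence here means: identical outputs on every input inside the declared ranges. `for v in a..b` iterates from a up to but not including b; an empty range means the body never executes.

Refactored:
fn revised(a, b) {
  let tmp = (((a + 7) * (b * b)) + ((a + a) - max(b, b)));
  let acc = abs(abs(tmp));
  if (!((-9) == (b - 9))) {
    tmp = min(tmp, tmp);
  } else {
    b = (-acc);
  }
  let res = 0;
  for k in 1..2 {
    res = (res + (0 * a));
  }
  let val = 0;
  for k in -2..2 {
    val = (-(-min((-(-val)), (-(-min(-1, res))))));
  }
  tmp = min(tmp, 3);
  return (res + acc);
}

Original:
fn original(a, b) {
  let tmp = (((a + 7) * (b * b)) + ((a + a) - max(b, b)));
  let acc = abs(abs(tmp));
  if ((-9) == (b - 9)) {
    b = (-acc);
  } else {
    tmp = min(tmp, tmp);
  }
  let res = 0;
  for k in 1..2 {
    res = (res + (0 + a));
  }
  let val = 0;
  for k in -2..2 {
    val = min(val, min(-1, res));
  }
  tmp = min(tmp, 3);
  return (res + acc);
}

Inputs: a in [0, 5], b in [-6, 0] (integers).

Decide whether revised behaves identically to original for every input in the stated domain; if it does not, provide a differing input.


Take a=1, b=-6.
original: tmp = 296; acc = 296; ((-9) == (b - 9)) -> false; tmp = 296; res = 0; [k=1]; res = 1; val = 0; [k=-2]; val = -1; [k=-1]; val = -1; [k=0]; val = -1; [k=1]; val = -1; tmp = 3; return 297
revised: tmp = 296; acc = 296; (!((-9) == (b - 9))) -> true; tmp = 296; res = 0; [k=1]; res = 0; val = 0; [k=-2]; val = -1; [k=-1]; val = -1; [k=0]; val = -1; [k=1]; val = -1; tmp = 3; return 296
297 vs 296 — the two versions disagree here.
verdict: not equivalent; witness: a=1, b=-6


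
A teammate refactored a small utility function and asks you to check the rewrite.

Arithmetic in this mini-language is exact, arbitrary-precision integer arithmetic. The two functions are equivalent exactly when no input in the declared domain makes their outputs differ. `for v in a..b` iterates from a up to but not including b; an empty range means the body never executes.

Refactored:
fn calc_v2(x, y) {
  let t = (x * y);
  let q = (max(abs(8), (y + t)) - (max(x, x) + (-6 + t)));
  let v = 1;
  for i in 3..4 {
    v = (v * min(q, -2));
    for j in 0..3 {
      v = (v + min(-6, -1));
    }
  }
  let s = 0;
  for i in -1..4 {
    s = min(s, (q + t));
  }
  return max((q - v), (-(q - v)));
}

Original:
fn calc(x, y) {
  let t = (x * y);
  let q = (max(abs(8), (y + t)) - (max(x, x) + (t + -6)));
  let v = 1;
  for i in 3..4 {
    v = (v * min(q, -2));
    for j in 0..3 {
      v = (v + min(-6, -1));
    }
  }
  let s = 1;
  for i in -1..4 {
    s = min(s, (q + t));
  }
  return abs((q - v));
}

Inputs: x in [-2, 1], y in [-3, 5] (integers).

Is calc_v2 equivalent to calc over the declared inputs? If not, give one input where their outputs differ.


Although `1` became `0`, no input in the stated domain can expose it.
One worked example (x=1, y=4) — calc: t = 4; q = 9; v = 1; [i=3]; v = -2; [j=0]; v = -8; [j=1]; v = -14; [j=2]; v = -20; s = 1; [i=-1]; s = 1; [i=0]; s = 1; [i=1]; s = 1; [i=2]; s = 1; [i=3]; s = 1; return 29; calc_v2: t = 4; q = 9; v = 1; [i=3]; v = -2; [j=0]; v = -8; [j=1]; v = -14; [j=2]; v = -20; s = 0; [i=-1]; s = 0; [i=0]; s = 0; [i=1]; s = 0; [i=2]; s = 0; [i=3]; s = 0; return 29; agreement on 29.
Across all 36 domain points the two functions coincide.
verdict: equivalent
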